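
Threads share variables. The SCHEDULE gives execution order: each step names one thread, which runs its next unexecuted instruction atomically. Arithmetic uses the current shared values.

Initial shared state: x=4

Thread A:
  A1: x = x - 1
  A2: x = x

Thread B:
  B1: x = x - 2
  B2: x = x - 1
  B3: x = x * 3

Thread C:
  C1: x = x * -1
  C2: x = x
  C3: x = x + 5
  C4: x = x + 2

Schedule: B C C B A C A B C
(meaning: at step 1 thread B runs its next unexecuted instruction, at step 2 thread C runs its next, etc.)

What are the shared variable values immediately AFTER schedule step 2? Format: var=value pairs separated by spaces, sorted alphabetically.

Answer: x=-2

Derivation:
Step 1: thread B executes B1 (x = x - 2). Shared: x=2. PCs: A@0 B@1 C@0
Step 2: thread C executes C1 (x = x * -1). Shared: x=-2. PCs: A@0 B@1 C@1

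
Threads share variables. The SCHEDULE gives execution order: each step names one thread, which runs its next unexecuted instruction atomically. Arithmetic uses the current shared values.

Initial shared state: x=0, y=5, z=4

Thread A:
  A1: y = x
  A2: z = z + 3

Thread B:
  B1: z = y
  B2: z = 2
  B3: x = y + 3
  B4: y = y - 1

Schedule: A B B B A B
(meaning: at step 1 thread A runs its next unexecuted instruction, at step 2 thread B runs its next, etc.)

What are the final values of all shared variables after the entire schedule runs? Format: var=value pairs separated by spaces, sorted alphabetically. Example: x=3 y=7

Answer: x=3 y=-1 z=5

Derivation:
Step 1: thread A executes A1 (y = x). Shared: x=0 y=0 z=4. PCs: A@1 B@0
Step 2: thread B executes B1 (z = y). Shared: x=0 y=0 z=0. PCs: A@1 B@1
Step 3: thread B executes B2 (z = 2). Shared: x=0 y=0 z=2. PCs: A@1 B@2
Step 4: thread B executes B3 (x = y + 3). Shared: x=3 y=0 z=2. PCs: A@1 B@3
Step 5: thread A executes A2 (z = z + 3). Shared: x=3 y=0 z=5. PCs: A@2 B@3
Step 6: thread B executes B4 (y = y - 1). Shared: x=3 y=-1 z=5. PCs: A@2 B@4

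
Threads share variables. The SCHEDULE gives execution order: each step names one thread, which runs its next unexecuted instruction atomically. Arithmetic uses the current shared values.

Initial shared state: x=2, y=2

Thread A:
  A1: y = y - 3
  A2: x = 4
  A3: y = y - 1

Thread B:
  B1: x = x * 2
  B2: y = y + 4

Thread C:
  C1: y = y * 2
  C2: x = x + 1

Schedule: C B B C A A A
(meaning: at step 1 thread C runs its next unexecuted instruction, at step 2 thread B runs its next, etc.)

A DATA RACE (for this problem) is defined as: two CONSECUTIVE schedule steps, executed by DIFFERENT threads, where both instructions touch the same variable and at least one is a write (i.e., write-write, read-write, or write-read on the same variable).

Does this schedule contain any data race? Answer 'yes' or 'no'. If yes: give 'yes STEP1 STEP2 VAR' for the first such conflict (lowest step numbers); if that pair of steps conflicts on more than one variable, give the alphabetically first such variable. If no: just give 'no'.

Steps 1,2: C(r=y,w=y) vs B(r=x,w=x). No conflict.
Steps 2,3: same thread (B). No race.
Steps 3,4: B(r=y,w=y) vs C(r=x,w=x). No conflict.
Steps 4,5: C(r=x,w=x) vs A(r=y,w=y). No conflict.
Steps 5,6: same thread (A). No race.
Steps 6,7: same thread (A). No race.

Answer: no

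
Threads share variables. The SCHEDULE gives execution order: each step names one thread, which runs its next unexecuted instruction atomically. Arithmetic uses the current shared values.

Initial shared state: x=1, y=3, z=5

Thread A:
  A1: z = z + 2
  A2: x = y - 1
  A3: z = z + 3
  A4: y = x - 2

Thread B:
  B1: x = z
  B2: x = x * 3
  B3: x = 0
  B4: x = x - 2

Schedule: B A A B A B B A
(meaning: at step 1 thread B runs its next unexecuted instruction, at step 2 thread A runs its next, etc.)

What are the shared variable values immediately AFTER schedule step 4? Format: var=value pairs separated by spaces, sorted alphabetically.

Step 1: thread B executes B1 (x = z). Shared: x=5 y=3 z=5. PCs: A@0 B@1
Step 2: thread A executes A1 (z = z + 2). Shared: x=5 y=3 z=7. PCs: A@1 B@1
Step 3: thread A executes A2 (x = y - 1). Shared: x=2 y=3 z=7. PCs: A@2 B@1
Step 4: thread B executes B2 (x = x * 3). Shared: x=6 y=3 z=7. PCs: A@2 B@2

Answer: x=6 y=3 z=7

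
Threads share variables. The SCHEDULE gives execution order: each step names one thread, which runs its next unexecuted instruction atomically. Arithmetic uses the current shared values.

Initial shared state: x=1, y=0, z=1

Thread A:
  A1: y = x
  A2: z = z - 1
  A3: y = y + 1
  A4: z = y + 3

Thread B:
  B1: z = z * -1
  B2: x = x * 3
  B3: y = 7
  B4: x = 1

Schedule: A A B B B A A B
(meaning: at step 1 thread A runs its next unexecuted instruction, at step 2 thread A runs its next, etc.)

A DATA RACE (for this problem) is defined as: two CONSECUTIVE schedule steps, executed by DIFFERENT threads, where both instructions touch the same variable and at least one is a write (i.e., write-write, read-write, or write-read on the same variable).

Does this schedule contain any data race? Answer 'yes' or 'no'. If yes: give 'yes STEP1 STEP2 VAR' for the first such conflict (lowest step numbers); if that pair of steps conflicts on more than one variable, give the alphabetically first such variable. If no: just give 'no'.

Answer: yes 2 3 z

Derivation:
Steps 1,2: same thread (A). No race.
Steps 2,3: A(z = z - 1) vs B(z = z * -1). RACE on z (W-W).
Steps 3,4: same thread (B). No race.
Steps 4,5: same thread (B). No race.
Steps 5,6: B(y = 7) vs A(y = y + 1). RACE on y (W-W).
Steps 6,7: same thread (A). No race.
Steps 7,8: A(r=y,w=z) vs B(r=-,w=x). No conflict.
First conflict at steps 2,3.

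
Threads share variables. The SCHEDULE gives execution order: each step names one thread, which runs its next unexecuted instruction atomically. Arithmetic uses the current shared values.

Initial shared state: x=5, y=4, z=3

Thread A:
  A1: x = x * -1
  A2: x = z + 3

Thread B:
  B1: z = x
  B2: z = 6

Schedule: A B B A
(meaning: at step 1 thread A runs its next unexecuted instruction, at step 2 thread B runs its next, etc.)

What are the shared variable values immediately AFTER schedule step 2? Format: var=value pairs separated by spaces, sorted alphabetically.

Step 1: thread A executes A1 (x = x * -1). Shared: x=-5 y=4 z=3. PCs: A@1 B@0
Step 2: thread B executes B1 (z = x). Shared: x=-5 y=4 z=-5. PCs: A@1 B@1

Answer: x=-5 y=4 z=-5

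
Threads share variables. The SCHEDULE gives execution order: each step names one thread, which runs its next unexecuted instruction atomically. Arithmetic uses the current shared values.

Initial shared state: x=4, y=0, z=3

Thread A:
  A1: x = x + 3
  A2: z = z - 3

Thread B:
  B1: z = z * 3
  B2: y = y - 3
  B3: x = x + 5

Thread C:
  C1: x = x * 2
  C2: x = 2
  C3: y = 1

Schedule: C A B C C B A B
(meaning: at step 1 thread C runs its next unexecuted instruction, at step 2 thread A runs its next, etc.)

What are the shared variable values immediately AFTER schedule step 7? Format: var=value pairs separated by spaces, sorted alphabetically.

Step 1: thread C executes C1 (x = x * 2). Shared: x=8 y=0 z=3. PCs: A@0 B@0 C@1
Step 2: thread A executes A1 (x = x + 3). Shared: x=11 y=0 z=3. PCs: A@1 B@0 C@1
Step 3: thread B executes B1 (z = z * 3). Shared: x=11 y=0 z=9. PCs: A@1 B@1 C@1
Step 4: thread C executes C2 (x = 2). Shared: x=2 y=0 z=9. PCs: A@1 B@1 C@2
Step 5: thread C executes C3 (y = 1). Shared: x=2 y=1 z=9. PCs: A@1 B@1 C@3
Step 6: thread B executes B2 (y = y - 3). Shared: x=2 y=-2 z=9. PCs: A@1 B@2 C@3
Step 7: thread A executes A2 (z = z - 3). Shared: x=2 y=-2 z=6. PCs: A@2 B@2 C@3

Answer: x=2 y=-2 z=6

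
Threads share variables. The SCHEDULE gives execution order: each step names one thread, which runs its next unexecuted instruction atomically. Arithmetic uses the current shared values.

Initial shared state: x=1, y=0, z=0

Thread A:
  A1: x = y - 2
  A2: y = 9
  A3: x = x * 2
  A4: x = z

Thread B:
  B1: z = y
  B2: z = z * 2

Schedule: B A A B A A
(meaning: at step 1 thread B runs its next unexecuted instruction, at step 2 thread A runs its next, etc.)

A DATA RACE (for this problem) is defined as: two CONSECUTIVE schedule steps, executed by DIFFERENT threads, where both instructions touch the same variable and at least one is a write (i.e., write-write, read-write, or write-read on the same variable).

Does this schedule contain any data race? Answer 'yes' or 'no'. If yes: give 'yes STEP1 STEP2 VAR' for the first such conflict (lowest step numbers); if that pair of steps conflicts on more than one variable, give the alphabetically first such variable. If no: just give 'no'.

Answer: no

Derivation:
Steps 1,2: B(r=y,w=z) vs A(r=y,w=x). No conflict.
Steps 2,3: same thread (A). No race.
Steps 3,4: A(r=-,w=y) vs B(r=z,w=z). No conflict.
Steps 4,5: B(r=z,w=z) vs A(r=x,w=x). No conflict.
Steps 5,6: same thread (A). No race.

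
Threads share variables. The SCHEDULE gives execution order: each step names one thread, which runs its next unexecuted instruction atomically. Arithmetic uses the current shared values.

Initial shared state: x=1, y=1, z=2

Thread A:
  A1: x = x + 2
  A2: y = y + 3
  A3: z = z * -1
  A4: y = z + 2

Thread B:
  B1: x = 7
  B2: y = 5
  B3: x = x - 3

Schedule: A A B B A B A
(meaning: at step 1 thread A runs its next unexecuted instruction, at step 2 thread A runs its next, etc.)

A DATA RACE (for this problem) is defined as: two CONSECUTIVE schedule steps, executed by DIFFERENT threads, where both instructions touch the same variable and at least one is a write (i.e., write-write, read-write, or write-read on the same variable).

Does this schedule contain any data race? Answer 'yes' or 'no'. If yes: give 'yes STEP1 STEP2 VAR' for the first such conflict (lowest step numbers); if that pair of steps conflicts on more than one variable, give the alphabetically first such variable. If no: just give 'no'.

Steps 1,2: same thread (A). No race.
Steps 2,3: A(r=y,w=y) vs B(r=-,w=x). No conflict.
Steps 3,4: same thread (B). No race.
Steps 4,5: B(r=-,w=y) vs A(r=z,w=z). No conflict.
Steps 5,6: A(r=z,w=z) vs B(r=x,w=x). No conflict.
Steps 6,7: B(r=x,w=x) vs A(r=z,w=y). No conflict.

Answer: no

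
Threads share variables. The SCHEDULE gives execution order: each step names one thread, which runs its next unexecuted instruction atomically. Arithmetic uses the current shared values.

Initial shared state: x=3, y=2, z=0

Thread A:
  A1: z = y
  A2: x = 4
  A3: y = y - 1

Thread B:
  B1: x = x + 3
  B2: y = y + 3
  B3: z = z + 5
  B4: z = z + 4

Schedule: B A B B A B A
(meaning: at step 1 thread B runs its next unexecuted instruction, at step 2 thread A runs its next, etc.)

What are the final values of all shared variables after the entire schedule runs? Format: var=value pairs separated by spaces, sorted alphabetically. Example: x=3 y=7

Answer: x=4 y=4 z=11

Derivation:
Step 1: thread B executes B1 (x = x + 3). Shared: x=6 y=2 z=0. PCs: A@0 B@1
Step 2: thread A executes A1 (z = y). Shared: x=6 y=2 z=2. PCs: A@1 B@1
Step 3: thread B executes B2 (y = y + 3). Shared: x=6 y=5 z=2. PCs: A@1 B@2
Step 4: thread B executes B3 (z = z + 5). Shared: x=6 y=5 z=7. PCs: A@1 B@3
Step 5: thread A executes A2 (x = 4). Shared: x=4 y=5 z=7. PCs: A@2 B@3
Step 6: thread B executes B4 (z = z + 4). Shared: x=4 y=5 z=11. PCs: A@2 B@4
Step 7: thread A executes A3 (y = y - 1). Shared: x=4 y=4 z=11. PCs: A@3 B@4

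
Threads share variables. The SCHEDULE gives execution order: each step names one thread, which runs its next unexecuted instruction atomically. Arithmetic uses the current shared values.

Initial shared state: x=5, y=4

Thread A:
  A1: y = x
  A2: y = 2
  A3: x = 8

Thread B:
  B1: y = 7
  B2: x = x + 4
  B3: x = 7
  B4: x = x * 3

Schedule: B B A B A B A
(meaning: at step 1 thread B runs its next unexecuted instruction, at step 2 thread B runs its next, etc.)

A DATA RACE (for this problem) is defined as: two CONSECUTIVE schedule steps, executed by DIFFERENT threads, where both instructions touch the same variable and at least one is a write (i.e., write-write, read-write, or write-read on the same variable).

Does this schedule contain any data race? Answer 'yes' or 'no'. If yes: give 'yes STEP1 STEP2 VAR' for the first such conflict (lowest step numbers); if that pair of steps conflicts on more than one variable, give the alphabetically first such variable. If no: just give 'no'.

Answer: yes 2 3 x

Derivation:
Steps 1,2: same thread (B). No race.
Steps 2,3: B(x = x + 4) vs A(y = x). RACE on x (W-R).
Steps 3,4: A(y = x) vs B(x = 7). RACE on x (R-W).
Steps 4,5: B(r=-,w=x) vs A(r=-,w=y). No conflict.
Steps 5,6: A(r=-,w=y) vs B(r=x,w=x). No conflict.
Steps 6,7: B(x = x * 3) vs A(x = 8). RACE on x (W-W).
First conflict at steps 2,3.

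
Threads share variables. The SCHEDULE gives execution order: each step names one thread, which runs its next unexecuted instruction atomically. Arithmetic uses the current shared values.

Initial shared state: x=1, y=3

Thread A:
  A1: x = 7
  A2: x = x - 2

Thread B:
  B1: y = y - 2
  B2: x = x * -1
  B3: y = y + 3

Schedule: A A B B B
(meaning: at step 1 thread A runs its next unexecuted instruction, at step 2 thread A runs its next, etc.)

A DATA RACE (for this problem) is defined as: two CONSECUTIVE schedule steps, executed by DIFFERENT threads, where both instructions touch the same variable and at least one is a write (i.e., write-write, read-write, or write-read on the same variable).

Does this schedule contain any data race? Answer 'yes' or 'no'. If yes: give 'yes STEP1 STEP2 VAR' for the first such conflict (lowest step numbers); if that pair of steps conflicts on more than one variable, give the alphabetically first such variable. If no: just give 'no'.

Steps 1,2: same thread (A). No race.
Steps 2,3: A(r=x,w=x) vs B(r=y,w=y). No conflict.
Steps 3,4: same thread (B). No race.
Steps 4,5: same thread (B). No race.

Answer: no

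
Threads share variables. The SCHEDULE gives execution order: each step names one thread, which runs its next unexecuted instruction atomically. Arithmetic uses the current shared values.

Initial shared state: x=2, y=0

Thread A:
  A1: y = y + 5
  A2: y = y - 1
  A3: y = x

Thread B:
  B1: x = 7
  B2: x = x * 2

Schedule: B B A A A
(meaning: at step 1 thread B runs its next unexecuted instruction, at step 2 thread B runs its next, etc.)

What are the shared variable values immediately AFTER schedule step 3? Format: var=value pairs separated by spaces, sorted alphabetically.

Step 1: thread B executes B1 (x = 7). Shared: x=7 y=0. PCs: A@0 B@1
Step 2: thread B executes B2 (x = x * 2). Shared: x=14 y=0. PCs: A@0 B@2
Step 3: thread A executes A1 (y = y + 5). Shared: x=14 y=5. PCs: A@1 B@2

Answer: x=14 y=5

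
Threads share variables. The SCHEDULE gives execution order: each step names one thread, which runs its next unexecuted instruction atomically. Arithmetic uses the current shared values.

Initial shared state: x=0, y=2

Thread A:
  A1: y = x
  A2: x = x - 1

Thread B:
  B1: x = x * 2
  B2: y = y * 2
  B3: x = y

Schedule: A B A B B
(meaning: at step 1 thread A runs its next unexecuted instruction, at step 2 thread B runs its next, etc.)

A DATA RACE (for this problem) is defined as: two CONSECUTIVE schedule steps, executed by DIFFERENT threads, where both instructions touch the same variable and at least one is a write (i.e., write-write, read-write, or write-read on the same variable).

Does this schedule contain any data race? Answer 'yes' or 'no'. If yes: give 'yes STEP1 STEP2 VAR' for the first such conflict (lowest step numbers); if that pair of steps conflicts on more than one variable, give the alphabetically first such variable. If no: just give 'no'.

Answer: yes 1 2 x

Derivation:
Steps 1,2: A(y = x) vs B(x = x * 2). RACE on x (R-W).
Steps 2,3: B(x = x * 2) vs A(x = x - 1). RACE on x (W-W).
Steps 3,4: A(r=x,w=x) vs B(r=y,w=y). No conflict.
Steps 4,5: same thread (B). No race.
First conflict at steps 1,2.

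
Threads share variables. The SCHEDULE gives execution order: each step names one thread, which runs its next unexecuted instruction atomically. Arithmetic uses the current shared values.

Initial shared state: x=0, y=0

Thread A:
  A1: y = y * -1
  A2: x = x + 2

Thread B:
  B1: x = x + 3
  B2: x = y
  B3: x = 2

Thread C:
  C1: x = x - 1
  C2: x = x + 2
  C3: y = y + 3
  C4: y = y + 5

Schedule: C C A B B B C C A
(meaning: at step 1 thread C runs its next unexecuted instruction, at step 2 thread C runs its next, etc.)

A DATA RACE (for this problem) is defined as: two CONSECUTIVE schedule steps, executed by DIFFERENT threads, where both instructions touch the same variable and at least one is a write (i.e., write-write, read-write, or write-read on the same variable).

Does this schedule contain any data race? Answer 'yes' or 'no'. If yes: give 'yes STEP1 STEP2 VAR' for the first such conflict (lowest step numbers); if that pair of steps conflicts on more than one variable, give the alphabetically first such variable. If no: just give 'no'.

Answer: no

Derivation:
Steps 1,2: same thread (C). No race.
Steps 2,3: C(r=x,w=x) vs A(r=y,w=y). No conflict.
Steps 3,4: A(r=y,w=y) vs B(r=x,w=x). No conflict.
Steps 4,5: same thread (B). No race.
Steps 5,6: same thread (B). No race.
Steps 6,7: B(r=-,w=x) vs C(r=y,w=y). No conflict.
Steps 7,8: same thread (C). No race.
Steps 8,9: C(r=y,w=y) vs A(r=x,w=x). No conflict.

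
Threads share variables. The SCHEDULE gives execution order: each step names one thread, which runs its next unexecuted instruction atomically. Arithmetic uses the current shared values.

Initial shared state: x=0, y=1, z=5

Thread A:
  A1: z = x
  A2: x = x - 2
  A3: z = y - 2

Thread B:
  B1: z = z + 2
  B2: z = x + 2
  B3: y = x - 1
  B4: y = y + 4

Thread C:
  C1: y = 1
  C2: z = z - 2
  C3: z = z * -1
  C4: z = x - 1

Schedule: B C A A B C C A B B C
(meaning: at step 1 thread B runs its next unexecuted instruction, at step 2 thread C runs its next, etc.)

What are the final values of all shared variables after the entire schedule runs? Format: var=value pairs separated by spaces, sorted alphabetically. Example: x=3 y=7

Step 1: thread B executes B1 (z = z + 2). Shared: x=0 y=1 z=7. PCs: A@0 B@1 C@0
Step 2: thread C executes C1 (y = 1). Shared: x=0 y=1 z=7. PCs: A@0 B@1 C@1
Step 3: thread A executes A1 (z = x). Shared: x=0 y=1 z=0. PCs: A@1 B@1 C@1
Step 4: thread A executes A2 (x = x - 2). Shared: x=-2 y=1 z=0. PCs: A@2 B@1 C@1
Step 5: thread B executes B2 (z = x + 2). Shared: x=-2 y=1 z=0. PCs: A@2 B@2 C@1
Step 6: thread C executes C2 (z = z - 2). Shared: x=-2 y=1 z=-2. PCs: A@2 B@2 C@2
Step 7: thread C executes C3 (z = z * -1). Shared: x=-2 y=1 z=2. PCs: A@2 B@2 C@3
Step 8: thread A executes A3 (z = y - 2). Shared: x=-2 y=1 z=-1. PCs: A@3 B@2 C@3
Step 9: thread B executes B3 (y = x - 1). Shared: x=-2 y=-3 z=-1. PCs: A@3 B@3 C@3
Step 10: thread B executes B4 (y = y + 4). Shared: x=-2 y=1 z=-1. PCs: A@3 B@4 C@3
Step 11: thread C executes C4 (z = x - 1). Shared: x=-2 y=1 z=-3. PCs: A@3 B@4 C@4

Answer: x=-2 y=1 z=-3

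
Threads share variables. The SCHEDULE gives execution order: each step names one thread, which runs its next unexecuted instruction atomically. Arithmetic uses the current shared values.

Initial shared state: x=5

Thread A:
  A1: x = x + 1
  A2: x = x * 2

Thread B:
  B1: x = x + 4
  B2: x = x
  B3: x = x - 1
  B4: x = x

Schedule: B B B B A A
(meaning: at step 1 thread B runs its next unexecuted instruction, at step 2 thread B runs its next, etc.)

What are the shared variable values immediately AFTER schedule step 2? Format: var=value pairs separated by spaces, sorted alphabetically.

Step 1: thread B executes B1 (x = x + 4). Shared: x=9. PCs: A@0 B@1
Step 2: thread B executes B2 (x = x). Shared: x=9. PCs: A@0 B@2

Answer: x=9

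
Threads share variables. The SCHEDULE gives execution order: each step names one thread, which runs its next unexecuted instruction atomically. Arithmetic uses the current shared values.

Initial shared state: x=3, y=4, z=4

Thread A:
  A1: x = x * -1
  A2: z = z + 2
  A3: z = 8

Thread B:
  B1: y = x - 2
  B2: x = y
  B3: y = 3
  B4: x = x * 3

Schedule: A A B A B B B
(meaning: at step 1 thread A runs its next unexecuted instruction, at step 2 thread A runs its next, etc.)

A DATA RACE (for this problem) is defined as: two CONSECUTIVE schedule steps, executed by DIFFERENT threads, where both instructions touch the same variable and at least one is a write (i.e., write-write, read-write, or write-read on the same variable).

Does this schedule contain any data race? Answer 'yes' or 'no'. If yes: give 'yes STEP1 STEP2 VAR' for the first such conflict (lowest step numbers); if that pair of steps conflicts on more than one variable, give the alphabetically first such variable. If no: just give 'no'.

Answer: no

Derivation:
Steps 1,2: same thread (A). No race.
Steps 2,3: A(r=z,w=z) vs B(r=x,w=y). No conflict.
Steps 3,4: B(r=x,w=y) vs A(r=-,w=z). No conflict.
Steps 4,5: A(r=-,w=z) vs B(r=y,w=x). No conflict.
Steps 5,6: same thread (B). No race.
Steps 6,7: same thread (B). No race.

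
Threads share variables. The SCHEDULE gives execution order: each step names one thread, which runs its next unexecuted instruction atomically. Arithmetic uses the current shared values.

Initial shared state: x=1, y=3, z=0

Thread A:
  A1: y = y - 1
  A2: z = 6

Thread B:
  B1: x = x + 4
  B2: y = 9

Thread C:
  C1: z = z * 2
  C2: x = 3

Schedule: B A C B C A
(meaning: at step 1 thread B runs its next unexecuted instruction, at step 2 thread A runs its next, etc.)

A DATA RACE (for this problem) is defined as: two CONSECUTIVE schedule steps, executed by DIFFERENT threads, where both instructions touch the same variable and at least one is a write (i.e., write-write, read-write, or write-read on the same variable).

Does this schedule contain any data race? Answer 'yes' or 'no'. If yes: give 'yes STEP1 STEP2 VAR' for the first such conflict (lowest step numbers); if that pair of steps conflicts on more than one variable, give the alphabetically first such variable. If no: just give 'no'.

Answer: no

Derivation:
Steps 1,2: B(r=x,w=x) vs A(r=y,w=y). No conflict.
Steps 2,3: A(r=y,w=y) vs C(r=z,w=z). No conflict.
Steps 3,4: C(r=z,w=z) vs B(r=-,w=y). No conflict.
Steps 4,5: B(r=-,w=y) vs C(r=-,w=x). No conflict.
Steps 5,6: C(r=-,w=x) vs A(r=-,w=z). No conflict.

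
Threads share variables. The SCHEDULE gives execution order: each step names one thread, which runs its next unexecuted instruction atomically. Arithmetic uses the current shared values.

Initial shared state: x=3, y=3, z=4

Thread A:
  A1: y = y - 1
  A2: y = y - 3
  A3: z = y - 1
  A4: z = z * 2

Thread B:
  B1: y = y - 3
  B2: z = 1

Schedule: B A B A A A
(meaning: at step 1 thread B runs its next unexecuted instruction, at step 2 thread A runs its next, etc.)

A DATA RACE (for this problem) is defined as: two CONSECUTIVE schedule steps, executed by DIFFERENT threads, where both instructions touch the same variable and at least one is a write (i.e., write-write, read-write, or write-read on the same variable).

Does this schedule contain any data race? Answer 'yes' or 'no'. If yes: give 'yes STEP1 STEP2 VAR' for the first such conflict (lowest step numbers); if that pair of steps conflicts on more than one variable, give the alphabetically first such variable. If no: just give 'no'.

Answer: yes 1 2 y

Derivation:
Steps 1,2: B(y = y - 3) vs A(y = y - 1). RACE on y (W-W).
Steps 2,3: A(r=y,w=y) vs B(r=-,w=z). No conflict.
Steps 3,4: B(r=-,w=z) vs A(r=y,w=y). No conflict.
Steps 4,5: same thread (A). No race.
Steps 5,6: same thread (A). No race.
First conflict at steps 1,2.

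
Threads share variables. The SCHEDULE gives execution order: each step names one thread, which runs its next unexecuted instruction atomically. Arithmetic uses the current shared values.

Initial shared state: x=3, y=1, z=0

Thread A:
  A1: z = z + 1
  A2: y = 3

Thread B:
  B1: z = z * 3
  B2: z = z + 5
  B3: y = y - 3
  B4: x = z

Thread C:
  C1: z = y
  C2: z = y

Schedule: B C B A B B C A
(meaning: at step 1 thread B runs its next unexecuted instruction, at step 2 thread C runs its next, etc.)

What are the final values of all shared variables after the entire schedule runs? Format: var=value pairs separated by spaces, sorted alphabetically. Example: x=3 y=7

Step 1: thread B executes B1 (z = z * 3). Shared: x=3 y=1 z=0. PCs: A@0 B@1 C@0
Step 2: thread C executes C1 (z = y). Shared: x=3 y=1 z=1. PCs: A@0 B@1 C@1
Step 3: thread B executes B2 (z = z + 5). Shared: x=3 y=1 z=6. PCs: A@0 B@2 C@1
Step 4: thread A executes A1 (z = z + 1). Shared: x=3 y=1 z=7. PCs: A@1 B@2 C@1
Step 5: thread B executes B3 (y = y - 3). Shared: x=3 y=-2 z=7. PCs: A@1 B@3 C@1
Step 6: thread B executes B4 (x = z). Shared: x=7 y=-2 z=7. PCs: A@1 B@4 C@1
Step 7: thread C executes C2 (z = y). Shared: x=7 y=-2 z=-2. PCs: A@1 B@4 C@2
Step 8: thread A executes A2 (y = 3). Shared: x=7 y=3 z=-2. PCs: A@2 B@4 C@2

Answer: x=7 y=3 z=-2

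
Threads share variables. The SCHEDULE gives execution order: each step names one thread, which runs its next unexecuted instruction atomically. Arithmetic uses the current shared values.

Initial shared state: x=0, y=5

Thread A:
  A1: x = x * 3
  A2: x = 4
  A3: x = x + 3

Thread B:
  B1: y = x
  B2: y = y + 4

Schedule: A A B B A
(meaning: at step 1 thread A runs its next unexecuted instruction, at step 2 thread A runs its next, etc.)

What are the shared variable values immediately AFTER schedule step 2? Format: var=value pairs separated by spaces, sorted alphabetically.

Answer: x=4 y=5

Derivation:
Step 1: thread A executes A1 (x = x * 3). Shared: x=0 y=5. PCs: A@1 B@0
Step 2: thread A executes A2 (x = 4). Shared: x=4 y=5. PCs: A@2 B@0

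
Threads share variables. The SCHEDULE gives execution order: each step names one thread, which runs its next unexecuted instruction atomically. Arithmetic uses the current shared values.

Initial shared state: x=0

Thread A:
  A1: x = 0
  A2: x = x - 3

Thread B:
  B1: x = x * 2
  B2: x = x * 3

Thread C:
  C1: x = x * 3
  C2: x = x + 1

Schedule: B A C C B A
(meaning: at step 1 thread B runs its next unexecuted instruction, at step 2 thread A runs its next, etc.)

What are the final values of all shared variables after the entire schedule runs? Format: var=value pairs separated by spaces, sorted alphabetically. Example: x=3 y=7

Step 1: thread B executes B1 (x = x * 2). Shared: x=0. PCs: A@0 B@1 C@0
Step 2: thread A executes A1 (x = 0). Shared: x=0. PCs: A@1 B@1 C@0
Step 3: thread C executes C1 (x = x * 3). Shared: x=0. PCs: A@1 B@1 C@1
Step 4: thread C executes C2 (x = x + 1). Shared: x=1. PCs: A@1 B@1 C@2
Step 5: thread B executes B2 (x = x * 3). Shared: x=3. PCs: A@1 B@2 C@2
Step 6: thread A executes A2 (x = x - 3). Shared: x=0. PCs: A@2 B@2 C@2

Answer: x=0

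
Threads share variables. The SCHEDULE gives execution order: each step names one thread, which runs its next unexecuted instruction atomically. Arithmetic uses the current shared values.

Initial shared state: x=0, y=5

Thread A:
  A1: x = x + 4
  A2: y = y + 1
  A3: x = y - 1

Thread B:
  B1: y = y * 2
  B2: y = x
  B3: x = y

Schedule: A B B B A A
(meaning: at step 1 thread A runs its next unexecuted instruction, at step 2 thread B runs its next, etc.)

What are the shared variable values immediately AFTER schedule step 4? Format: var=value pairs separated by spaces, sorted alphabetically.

Answer: x=4 y=4

Derivation:
Step 1: thread A executes A1 (x = x + 4). Shared: x=4 y=5. PCs: A@1 B@0
Step 2: thread B executes B1 (y = y * 2). Shared: x=4 y=10. PCs: A@1 B@1
Step 3: thread B executes B2 (y = x). Shared: x=4 y=4. PCs: A@1 B@2
Step 4: thread B executes B3 (x = y). Shared: x=4 y=4. PCs: A@1 B@3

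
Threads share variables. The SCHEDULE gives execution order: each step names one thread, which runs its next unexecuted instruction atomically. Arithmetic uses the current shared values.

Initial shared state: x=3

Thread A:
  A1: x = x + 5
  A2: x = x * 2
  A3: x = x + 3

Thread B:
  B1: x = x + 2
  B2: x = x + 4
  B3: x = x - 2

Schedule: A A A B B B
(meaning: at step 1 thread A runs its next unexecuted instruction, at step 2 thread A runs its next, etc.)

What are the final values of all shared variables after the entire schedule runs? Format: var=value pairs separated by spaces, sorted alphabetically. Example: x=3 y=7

Answer: x=23

Derivation:
Step 1: thread A executes A1 (x = x + 5). Shared: x=8. PCs: A@1 B@0
Step 2: thread A executes A2 (x = x * 2). Shared: x=16. PCs: A@2 B@0
Step 3: thread A executes A3 (x = x + 3). Shared: x=19. PCs: A@3 B@0
Step 4: thread B executes B1 (x = x + 2). Shared: x=21. PCs: A@3 B@1
Step 5: thread B executes B2 (x = x + 4). Shared: x=25. PCs: A@3 B@2
Step 6: thread B executes B3 (x = x - 2). Shared: x=23. PCs: A@3 B@3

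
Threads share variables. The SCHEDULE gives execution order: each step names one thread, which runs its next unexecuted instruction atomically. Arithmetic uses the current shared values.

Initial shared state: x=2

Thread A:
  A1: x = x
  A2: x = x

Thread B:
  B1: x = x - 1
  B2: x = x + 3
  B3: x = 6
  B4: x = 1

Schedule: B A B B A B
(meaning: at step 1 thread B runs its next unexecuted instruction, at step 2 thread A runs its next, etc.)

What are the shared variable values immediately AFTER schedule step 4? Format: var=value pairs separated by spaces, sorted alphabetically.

Step 1: thread B executes B1 (x = x - 1). Shared: x=1. PCs: A@0 B@1
Step 2: thread A executes A1 (x = x). Shared: x=1. PCs: A@1 B@1
Step 3: thread B executes B2 (x = x + 3). Shared: x=4. PCs: A@1 B@2
Step 4: thread B executes B3 (x = 6). Shared: x=6. PCs: A@1 B@3

Answer: x=6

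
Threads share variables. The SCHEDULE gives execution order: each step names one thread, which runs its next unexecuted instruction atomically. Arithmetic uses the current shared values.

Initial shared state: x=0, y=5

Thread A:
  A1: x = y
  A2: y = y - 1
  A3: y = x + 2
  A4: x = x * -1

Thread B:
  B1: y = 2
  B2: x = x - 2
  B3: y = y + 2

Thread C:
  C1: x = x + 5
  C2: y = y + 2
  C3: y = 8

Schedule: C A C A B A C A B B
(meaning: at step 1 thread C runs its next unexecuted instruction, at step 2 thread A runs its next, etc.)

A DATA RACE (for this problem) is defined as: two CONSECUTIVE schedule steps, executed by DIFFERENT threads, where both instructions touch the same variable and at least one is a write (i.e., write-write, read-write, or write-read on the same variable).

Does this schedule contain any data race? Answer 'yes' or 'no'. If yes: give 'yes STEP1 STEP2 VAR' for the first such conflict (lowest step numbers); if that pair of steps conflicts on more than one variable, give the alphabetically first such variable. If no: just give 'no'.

Answer: yes 1 2 x

Derivation:
Steps 1,2: C(x = x + 5) vs A(x = y). RACE on x (W-W).
Steps 2,3: A(x = y) vs C(y = y + 2). RACE on y (R-W).
Steps 3,4: C(y = y + 2) vs A(y = y - 1). RACE on y (W-W).
Steps 4,5: A(y = y - 1) vs B(y = 2). RACE on y (W-W).
Steps 5,6: B(y = 2) vs A(y = x + 2). RACE on y (W-W).
Steps 6,7: A(y = x + 2) vs C(y = 8). RACE on y (W-W).
Steps 7,8: C(r=-,w=y) vs A(r=x,w=x). No conflict.
Steps 8,9: A(x = x * -1) vs B(x = x - 2). RACE on x (W-W).
Steps 9,10: same thread (B). No race.
First conflict at steps 1,2.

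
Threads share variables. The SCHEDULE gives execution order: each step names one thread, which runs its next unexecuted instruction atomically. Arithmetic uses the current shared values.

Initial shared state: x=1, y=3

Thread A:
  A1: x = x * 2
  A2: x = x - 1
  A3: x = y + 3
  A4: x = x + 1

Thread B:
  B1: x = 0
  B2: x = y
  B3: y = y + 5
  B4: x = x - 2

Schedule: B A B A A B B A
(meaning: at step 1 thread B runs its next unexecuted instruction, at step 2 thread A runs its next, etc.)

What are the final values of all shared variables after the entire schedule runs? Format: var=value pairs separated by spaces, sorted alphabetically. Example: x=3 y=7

Step 1: thread B executes B1 (x = 0). Shared: x=0 y=3. PCs: A@0 B@1
Step 2: thread A executes A1 (x = x * 2). Shared: x=0 y=3. PCs: A@1 B@1
Step 3: thread B executes B2 (x = y). Shared: x=3 y=3. PCs: A@1 B@2
Step 4: thread A executes A2 (x = x - 1). Shared: x=2 y=3. PCs: A@2 B@2
Step 5: thread A executes A3 (x = y + 3). Shared: x=6 y=3. PCs: A@3 B@2
Step 6: thread B executes B3 (y = y + 5). Shared: x=6 y=8. PCs: A@3 B@3
Step 7: thread B executes B4 (x = x - 2). Shared: x=4 y=8. PCs: A@3 B@4
Step 8: thread A executes A4 (x = x + 1). Shared: x=5 y=8. PCs: A@4 B@4

Answer: x=5 y=8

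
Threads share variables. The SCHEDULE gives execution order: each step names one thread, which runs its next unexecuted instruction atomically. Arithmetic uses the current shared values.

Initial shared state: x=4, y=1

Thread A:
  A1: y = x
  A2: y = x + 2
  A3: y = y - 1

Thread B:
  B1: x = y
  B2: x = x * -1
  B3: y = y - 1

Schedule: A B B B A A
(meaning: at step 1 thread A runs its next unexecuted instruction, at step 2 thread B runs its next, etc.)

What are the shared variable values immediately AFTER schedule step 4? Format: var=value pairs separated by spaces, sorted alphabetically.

Step 1: thread A executes A1 (y = x). Shared: x=4 y=4. PCs: A@1 B@0
Step 2: thread B executes B1 (x = y). Shared: x=4 y=4. PCs: A@1 B@1
Step 3: thread B executes B2 (x = x * -1). Shared: x=-4 y=4. PCs: A@1 B@2
Step 4: thread B executes B3 (y = y - 1). Shared: x=-4 y=3. PCs: A@1 B@3

Answer: x=-4 y=3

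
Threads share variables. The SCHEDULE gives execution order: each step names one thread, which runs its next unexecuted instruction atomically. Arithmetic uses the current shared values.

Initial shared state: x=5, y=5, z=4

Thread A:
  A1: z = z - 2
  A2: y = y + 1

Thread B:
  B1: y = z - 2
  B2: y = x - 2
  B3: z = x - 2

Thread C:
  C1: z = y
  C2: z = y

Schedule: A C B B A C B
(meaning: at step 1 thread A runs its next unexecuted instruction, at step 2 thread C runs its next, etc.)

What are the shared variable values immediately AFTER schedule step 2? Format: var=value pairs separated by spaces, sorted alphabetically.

Answer: x=5 y=5 z=5

Derivation:
Step 1: thread A executes A1 (z = z - 2). Shared: x=5 y=5 z=2. PCs: A@1 B@0 C@0
Step 2: thread C executes C1 (z = y). Shared: x=5 y=5 z=5. PCs: A@1 B@0 C@1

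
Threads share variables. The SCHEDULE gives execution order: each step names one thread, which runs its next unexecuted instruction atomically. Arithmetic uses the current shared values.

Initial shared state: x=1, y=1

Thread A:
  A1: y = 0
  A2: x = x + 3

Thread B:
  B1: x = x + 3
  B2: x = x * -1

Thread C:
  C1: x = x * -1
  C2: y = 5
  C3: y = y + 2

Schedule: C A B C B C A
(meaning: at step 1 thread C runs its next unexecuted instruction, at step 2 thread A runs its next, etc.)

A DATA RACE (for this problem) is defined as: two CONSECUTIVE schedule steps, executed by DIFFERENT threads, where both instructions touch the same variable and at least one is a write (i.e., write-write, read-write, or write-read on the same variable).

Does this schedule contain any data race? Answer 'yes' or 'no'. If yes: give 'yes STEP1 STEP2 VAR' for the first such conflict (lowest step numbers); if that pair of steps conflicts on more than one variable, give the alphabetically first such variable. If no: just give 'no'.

Steps 1,2: C(r=x,w=x) vs A(r=-,w=y). No conflict.
Steps 2,3: A(r=-,w=y) vs B(r=x,w=x). No conflict.
Steps 3,4: B(r=x,w=x) vs C(r=-,w=y). No conflict.
Steps 4,5: C(r=-,w=y) vs B(r=x,w=x). No conflict.
Steps 5,6: B(r=x,w=x) vs C(r=y,w=y). No conflict.
Steps 6,7: C(r=y,w=y) vs A(r=x,w=x). No conflict.

Answer: no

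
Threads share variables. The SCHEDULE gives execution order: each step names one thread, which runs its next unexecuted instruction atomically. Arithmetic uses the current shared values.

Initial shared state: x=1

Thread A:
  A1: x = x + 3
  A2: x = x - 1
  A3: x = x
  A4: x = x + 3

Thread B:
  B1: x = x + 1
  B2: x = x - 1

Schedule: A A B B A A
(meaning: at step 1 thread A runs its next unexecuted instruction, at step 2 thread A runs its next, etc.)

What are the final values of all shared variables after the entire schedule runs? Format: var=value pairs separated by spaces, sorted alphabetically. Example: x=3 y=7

Answer: x=6

Derivation:
Step 1: thread A executes A1 (x = x + 3). Shared: x=4. PCs: A@1 B@0
Step 2: thread A executes A2 (x = x - 1). Shared: x=3. PCs: A@2 B@0
Step 3: thread B executes B1 (x = x + 1). Shared: x=4. PCs: A@2 B@1
Step 4: thread B executes B2 (x = x - 1). Shared: x=3. PCs: A@2 B@2
Step 5: thread A executes A3 (x = x). Shared: x=3. PCs: A@3 B@2
Step 6: thread A executes A4 (x = x + 3). Shared: x=6. PCs: A@4 B@2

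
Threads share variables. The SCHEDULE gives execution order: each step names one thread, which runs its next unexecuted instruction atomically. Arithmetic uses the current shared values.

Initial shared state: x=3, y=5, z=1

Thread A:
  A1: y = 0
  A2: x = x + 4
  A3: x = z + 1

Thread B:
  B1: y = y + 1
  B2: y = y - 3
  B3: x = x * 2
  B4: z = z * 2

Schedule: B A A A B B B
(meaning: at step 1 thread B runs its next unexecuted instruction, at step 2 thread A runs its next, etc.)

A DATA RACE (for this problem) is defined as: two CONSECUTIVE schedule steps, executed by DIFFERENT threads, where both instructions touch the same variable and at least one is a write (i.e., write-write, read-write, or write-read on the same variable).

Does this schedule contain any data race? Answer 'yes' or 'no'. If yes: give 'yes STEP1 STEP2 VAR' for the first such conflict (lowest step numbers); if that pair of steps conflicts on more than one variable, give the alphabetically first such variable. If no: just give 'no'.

Answer: yes 1 2 y

Derivation:
Steps 1,2: B(y = y + 1) vs A(y = 0). RACE on y (W-W).
Steps 2,3: same thread (A). No race.
Steps 3,4: same thread (A). No race.
Steps 4,5: A(r=z,w=x) vs B(r=y,w=y). No conflict.
Steps 5,6: same thread (B). No race.
Steps 6,7: same thread (B). No race.
First conflict at steps 1,2.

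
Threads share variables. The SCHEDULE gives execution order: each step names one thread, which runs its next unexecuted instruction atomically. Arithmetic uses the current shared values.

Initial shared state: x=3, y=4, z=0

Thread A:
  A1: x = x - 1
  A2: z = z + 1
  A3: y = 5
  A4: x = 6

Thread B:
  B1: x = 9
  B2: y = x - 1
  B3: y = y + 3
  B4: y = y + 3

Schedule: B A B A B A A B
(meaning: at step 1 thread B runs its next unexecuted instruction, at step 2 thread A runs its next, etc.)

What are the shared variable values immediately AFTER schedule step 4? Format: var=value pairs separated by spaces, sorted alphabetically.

Answer: x=8 y=7 z=1

Derivation:
Step 1: thread B executes B1 (x = 9). Shared: x=9 y=4 z=0. PCs: A@0 B@1
Step 2: thread A executes A1 (x = x - 1). Shared: x=8 y=4 z=0. PCs: A@1 B@1
Step 3: thread B executes B2 (y = x - 1). Shared: x=8 y=7 z=0. PCs: A@1 B@2
Step 4: thread A executes A2 (z = z + 1). Shared: x=8 y=7 z=1. PCs: A@2 B@2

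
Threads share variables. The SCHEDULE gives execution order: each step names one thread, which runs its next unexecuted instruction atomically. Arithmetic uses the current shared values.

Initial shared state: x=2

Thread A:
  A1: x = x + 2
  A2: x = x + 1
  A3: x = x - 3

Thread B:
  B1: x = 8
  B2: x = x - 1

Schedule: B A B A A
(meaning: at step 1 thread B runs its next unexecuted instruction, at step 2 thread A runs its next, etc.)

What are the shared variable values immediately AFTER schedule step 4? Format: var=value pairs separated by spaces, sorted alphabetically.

Step 1: thread B executes B1 (x = 8). Shared: x=8. PCs: A@0 B@1
Step 2: thread A executes A1 (x = x + 2). Shared: x=10. PCs: A@1 B@1
Step 3: thread B executes B2 (x = x - 1). Shared: x=9. PCs: A@1 B@2
Step 4: thread A executes A2 (x = x + 1). Shared: x=10. PCs: A@2 B@2

Answer: x=10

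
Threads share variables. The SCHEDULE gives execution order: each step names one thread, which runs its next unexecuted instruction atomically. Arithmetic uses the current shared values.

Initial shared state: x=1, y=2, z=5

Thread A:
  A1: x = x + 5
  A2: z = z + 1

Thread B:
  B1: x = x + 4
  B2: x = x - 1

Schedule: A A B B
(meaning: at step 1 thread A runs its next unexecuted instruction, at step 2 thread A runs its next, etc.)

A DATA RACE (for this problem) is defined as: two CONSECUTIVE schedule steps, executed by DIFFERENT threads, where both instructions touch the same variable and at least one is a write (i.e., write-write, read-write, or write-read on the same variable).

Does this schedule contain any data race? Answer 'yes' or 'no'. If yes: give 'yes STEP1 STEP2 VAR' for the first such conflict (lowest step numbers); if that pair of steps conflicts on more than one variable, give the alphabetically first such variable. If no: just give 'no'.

Steps 1,2: same thread (A). No race.
Steps 2,3: A(r=z,w=z) vs B(r=x,w=x). No conflict.
Steps 3,4: same thread (B). No race.

Answer: no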